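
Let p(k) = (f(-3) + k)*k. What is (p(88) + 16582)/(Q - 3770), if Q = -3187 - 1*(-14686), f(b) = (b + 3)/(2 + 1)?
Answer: 24326/7729 ≈ 3.1474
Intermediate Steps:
f(b) = 1 + b/3 (f(b) = (3 + b)/3 = (3 + b)*(⅓) = 1 + b/3)
Q = 11499 (Q = -3187 + 14686 = 11499)
p(k) = k² (p(k) = ((1 + (⅓)*(-3)) + k)*k = ((1 - 1) + k)*k = (0 + k)*k = k*k = k²)
(p(88) + 16582)/(Q - 3770) = (88² + 16582)/(11499 - 3770) = (7744 + 16582)/7729 = 24326*(1/7729) = 24326/7729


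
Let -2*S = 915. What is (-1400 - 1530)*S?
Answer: 1340475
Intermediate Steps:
S = -915/2 (S = -½*915 = -915/2 ≈ -457.50)
(-1400 - 1530)*S = (-1400 - 1530)*(-915/2) = -2930*(-915/2) = 1340475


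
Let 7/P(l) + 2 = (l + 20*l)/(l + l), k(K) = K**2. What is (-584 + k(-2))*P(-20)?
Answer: -8120/17 ≈ -477.65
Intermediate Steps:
P(l) = 14/17 (P(l) = 7/(-2 + (l + 20*l)/(l + l)) = 7/(-2 + (21*l)/((2*l))) = 7/(-2 + (21*l)*(1/(2*l))) = 7/(-2 + 21/2) = 7/(17/2) = 7*(2/17) = 14/17)
(-584 + k(-2))*P(-20) = (-584 + (-2)**2)*(14/17) = (-584 + 4)*(14/17) = -580*14/17 = -8120/17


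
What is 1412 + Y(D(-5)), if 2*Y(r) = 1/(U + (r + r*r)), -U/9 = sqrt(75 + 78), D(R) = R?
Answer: 16934106/11993 - 27*sqrt(17)/23986 ≈ 1412.0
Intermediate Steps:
U = -27*sqrt(17) (U = -9*sqrt(75 + 78) = -27*sqrt(17) ≈ -111.32)
Y(r) = 1/(2*(r + r**2 - 27*sqrt(17))) (Y(r) = 1/(2*(-27*sqrt(17) + (r + r*r))) = 1/(2*(-27*sqrt(17) + (r + r**2))) = 1/(2*(r + r**2 - 27*sqrt(17))))
1412 + Y(D(-5)) = 1412 + 1/(2*(-5 + (-5)**2 - 27*sqrt(17))) = 1412 + 1/(2*(-5 + 25 - 27*sqrt(17))) = 1412 + 1/(2*(20 - 27*sqrt(17)))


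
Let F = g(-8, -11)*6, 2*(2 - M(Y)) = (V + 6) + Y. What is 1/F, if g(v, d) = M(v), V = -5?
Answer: 1/33 ≈ 0.030303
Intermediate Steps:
M(Y) = 3/2 - Y/2 (M(Y) = 2 - ((-5 + 6) + Y)/2 = 2 - (1 + Y)/2 = 2 + (-½ - Y/2) = 3/2 - Y/2)
g(v, d) = 3/2 - v/2
F = 33 (F = (3/2 - ½*(-8))*6 = (3/2 + 4)*6 = (11/2)*6 = 33)
1/F = 1/33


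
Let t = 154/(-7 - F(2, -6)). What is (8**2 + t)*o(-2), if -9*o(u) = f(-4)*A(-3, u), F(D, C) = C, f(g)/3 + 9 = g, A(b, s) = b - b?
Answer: 0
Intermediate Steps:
A(b, s) = 0
f(g) = -27 + 3*g
t = -154 (t = 154/(-7 - 1*(-6)) = 154/(-7 + 6) = 154/(-1) = 154*(-1) = -154)
o(u) = 0 (o(u) = -(-27 + 3*(-4))*0/9 = -(-27 - 12)*0/9 = -(-13)*0/3 = -1/9*0 = 0)
(8**2 + t)*o(-2) = (8**2 - 154)*0 = (64 - 154)*0 = -90*0 = 0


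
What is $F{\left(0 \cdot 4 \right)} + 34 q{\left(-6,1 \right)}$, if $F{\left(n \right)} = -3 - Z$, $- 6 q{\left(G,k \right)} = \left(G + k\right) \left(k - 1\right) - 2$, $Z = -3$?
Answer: $\frac{34}{3} \approx 11.333$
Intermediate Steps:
$q{\left(G,k \right)} = \frac{1}{3} - \frac{\left(-1 + k\right) \left(G + k\right)}{6}$ ($q{\left(G,k \right)} = - \frac{\left(G + k\right) \left(k - 1\right) - 2}{6} = - \frac{\left(G + k\right) \left(-1 + k\right) - 2}{6} = - \frac{\left(-1 + k\right) \left(G + k\right) - 2}{6} = - \frac{-2 + \left(-1 + k\right) \left(G + k\right)}{6} = \frac{1}{3} - \frac{\left(-1 + k\right) \left(G + k\right)}{6}$)
$F{\left(n \right)} = 0$ ($F{\left(n \right)} = -3 - -3 = -3 + 3 = 0$)
$F{\left(0 \cdot 4 \right)} + 34 q{\left(-6,1 \right)} = 0 + 34 \left(\frac{1}{3} - \frac{1^{2}}{6} + \frac{1}{6} \left(-6\right) + \frac{1}{6} \cdot 1 - \left(-1\right) 1\right) = 0 + 34 \left(\frac{1}{3} - \frac{1}{6} - 1 + \frac{1}{6} + 1\right) = 0 + 34 \cdot \frac{1}{3} = 0 + \frac{34}{3} = \frac{34}{3}$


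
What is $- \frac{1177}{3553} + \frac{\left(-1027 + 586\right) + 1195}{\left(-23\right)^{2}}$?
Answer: $\frac{186939}{170867} \approx 1.0941$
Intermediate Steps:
$- \frac{1177}{3553} + \frac{\left(-1027 + 586\right) + 1195}{\left(-23\right)^{2}} = \left(-1177\right) \frac{1}{3553} + \frac{-441 + 1195}{529} = - \frac{107}{323} + 754 \cdot \frac{1}{529} = - \frac{107}{323} + \frac{754}{529} = \frac{186939}{170867}$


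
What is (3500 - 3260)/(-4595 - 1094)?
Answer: -240/5689 ≈ -0.042187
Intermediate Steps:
(3500 - 3260)/(-4595 - 1094) = 240/(-5689) = 240*(-1/5689) = -240/5689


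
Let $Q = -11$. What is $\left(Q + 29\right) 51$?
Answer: $918$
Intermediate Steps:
$\left(Q + 29\right) 51 = \left(-11 + 29\right) 51 = 18 \cdot 51 = 918$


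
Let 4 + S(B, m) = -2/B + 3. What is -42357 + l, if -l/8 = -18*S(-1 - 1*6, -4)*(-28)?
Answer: -39477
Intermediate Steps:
S(B, m) = -1 - 2/B (S(B, m) = -4 + (-2/B + 3) = -4 + (3 - 2/B) = -1 - 2/B)
l = 2880 (l = -8*(-18*(-2 - (-1 - 1*6))/(-1 - 1*6))*(-28) = -8*(-18*(-2 - (-1 - 6))/(-1 - 6))*(-28) = -8*(-18*(-2 - 1*(-7))/(-7))*(-28) = -8*(-(-18)*(-2 + 7)/7)*(-28) = -8*(-(-18)*5/7)*(-28) = -8*(-18*(-5/7))*(-28) = -720*(-28)/7 = -8*(-360) = 2880)
-42357 + l = -42357 + 2880 = -39477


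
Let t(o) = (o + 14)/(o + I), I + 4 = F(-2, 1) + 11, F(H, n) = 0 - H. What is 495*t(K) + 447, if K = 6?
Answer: 1107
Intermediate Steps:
F(H, n) = -H
I = 9 (I = -4 + (-1*(-2) + 11) = -4 + (2 + 11) = -4 + 13 = 9)
t(o) = (14 + o)/(9 + o) (t(o) = (o + 14)/(o + 9) = (14 + o)/(9 + o))
495*t(K) + 447 = 495*((14 + 6)/(9 + 6)) + 447 = 495*(20/15) + 447 = 495*((1/15)*20) + 447 = 495*(4/3) + 447 = 660 + 447 = 1107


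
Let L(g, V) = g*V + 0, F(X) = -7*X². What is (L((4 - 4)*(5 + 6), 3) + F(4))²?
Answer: 12544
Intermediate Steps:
L(g, V) = V*g (L(g, V) = V*g + 0 = V*g)
(L((4 - 4)*(5 + 6), 3) + F(4))² = (3*((4 - 4)*(5 + 6)) - 7*4²)² = (3*(0*11) - 7*16)² = (3*0 - 112)² = (0 - 112)² = (-112)² = 12544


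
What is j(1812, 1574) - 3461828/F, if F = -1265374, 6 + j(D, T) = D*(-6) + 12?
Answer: -6873046028/632687 ≈ -10863.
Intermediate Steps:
j(D, T) = 6 - 6*D (j(D, T) = -6 + (D*(-6) + 12) = -6 + (-6*D + 12) = -6 + (12 - 6*D) = 6 - 6*D)
j(1812, 1574) - 3461828/F = (6 - 6*1812) - 3461828/(-1265374) = (6 - 10872) - 3461828*(-1/1265374) = -10866 + 1730914/632687 = -6873046028/632687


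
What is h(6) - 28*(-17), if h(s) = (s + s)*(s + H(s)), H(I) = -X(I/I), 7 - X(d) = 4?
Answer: 512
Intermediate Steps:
X(d) = 3 (X(d) = 7 - 1*4 = 7 - 4 = 3)
H(I) = -3 (H(I) = -1*3 = -3)
h(s) = 2*s*(-3 + s) (h(s) = (s + s)*(s - 3) = (2*s)*(-3 + s) = 2*s*(-3 + s))
h(6) - 28*(-17) = 2*6*(-3 + 6) - 28*(-17) = 2*6*3 + 476 = 36 + 476 = 512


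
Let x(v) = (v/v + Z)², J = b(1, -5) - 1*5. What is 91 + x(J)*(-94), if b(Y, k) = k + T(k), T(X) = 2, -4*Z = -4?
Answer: -285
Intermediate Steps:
Z = 1 (Z = -¼*(-4) = 1)
b(Y, k) = 2 + k (b(Y, k) = k + 2 = 2 + k)
J = -8 (J = (2 - 5) - 1*5 = -3 - 5 = -8)
x(v) = 4 (x(v) = (v/v + 1)² = (1 + 1)² = 2² = 4)
91 + x(J)*(-94) = 91 + 4*(-94) = 91 - 376 = -285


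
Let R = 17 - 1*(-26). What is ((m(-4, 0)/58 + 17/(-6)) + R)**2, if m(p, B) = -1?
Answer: 12201049/7569 ≈ 1612.0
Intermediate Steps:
R = 43 (R = 17 + 26 = 43)
((m(-4, 0)/58 + 17/(-6)) + R)**2 = ((-1/58 + 17/(-6)) + 43)**2 = ((-1*1/58 + 17*(-1/6)) + 43)**2 = ((-1/58 - 17/6) + 43)**2 = (-248/87 + 43)**2 = (3493/87)**2 = 12201049/7569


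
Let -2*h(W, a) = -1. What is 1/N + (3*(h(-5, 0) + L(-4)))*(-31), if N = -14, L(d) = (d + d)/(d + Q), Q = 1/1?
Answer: -2062/7 ≈ -294.57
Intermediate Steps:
Q = 1
h(W, a) = 1/2 (h(W, a) = -1/2*(-1) = 1/2)
L(d) = 2*d/(1 + d) (L(d) = (d + d)/(d + 1) = (2*d)/(1 + d) = 2*d/(1 + d))
1/N + (3*(h(-5, 0) + L(-4)))*(-31) = 1/(-14) + (3*(1/2 + 2*(-4)/(1 - 4)))*(-31) = -1/14 + (3*(1/2 + 2*(-4)/(-3)))*(-31) = -1/14 + (3*(1/2 + 2*(-4)*(-1/3)))*(-31) = -1/14 + (3*(1/2 + 8/3))*(-31) = -1/14 + (3*(19/6))*(-31) = -1/14 + (19/2)*(-31) = -1/14 - 589/2 = -2062/7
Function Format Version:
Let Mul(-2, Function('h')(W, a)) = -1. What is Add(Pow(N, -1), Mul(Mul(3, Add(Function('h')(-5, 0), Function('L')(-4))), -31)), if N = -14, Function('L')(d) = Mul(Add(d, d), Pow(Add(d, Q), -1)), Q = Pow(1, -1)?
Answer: Rational(-2062, 7) ≈ -294.57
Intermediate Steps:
Q = 1
Function('h')(W, a) = Rational(1, 2) (Function('h')(W, a) = Mul(Rational(-1, 2), -1) = Rational(1, 2))
Function('L')(d) = Mul(2, d, Pow(Add(1, d), -1)) (Function('L')(d) = Mul(Add(d, d), Pow(Add(d, 1), -1)) = Mul(Mul(2, d), Pow(Add(1, d), -1)) = Mul(2, d, Pow(Add(1, d), -1)))
Add(Pow(N, -1), Mul(Mul(3, Add(Function('h')(-5, 0), Function('L')(-4))), -31)) = Add(Pow(-14, -1), Mul(Mul(3, Add(Rational(1, 2), Mul(2, -4, Pow(Add(1, -4), -1)))), -31)) = Add(Rational(-1, 14), Mul(Mul(3, Add(Rational(1, 2), Mul(2, -4, Pow(-3, -1)))), -31)) = Add(Rational(-1, 14), Mul(Mul(3, Add(Rational(1, 2), Mul(2, -4, Rational(-1, 3)))), -31)) = Add(Rational(-1, 14), Mul(Mul(3, Add(Rational(1, 2), Rational(8, 3))), -31)) = Add(Rational(-1, 14), Mul(Mul(3, Rational(19, 6)), -31)) = Add(Rational(-1, 14), Mul(Rational(19, 2), -31)) = Add(Rational(-1, 14), Rational(-589, 2)) = Rational(-2062, 7)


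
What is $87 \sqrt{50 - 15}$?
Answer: $87 \sqrt{35} \approx 514.7$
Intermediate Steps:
$87 \sqrt{50 - 15} = 87 \sqrt{35}$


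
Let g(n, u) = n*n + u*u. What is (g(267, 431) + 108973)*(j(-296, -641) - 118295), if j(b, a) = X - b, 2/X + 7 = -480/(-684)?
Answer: -15505376650365/359 ≈ -4.3190e+10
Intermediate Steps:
X = -114/359 (X = 2/(-7 - 480/(-684)) = 2/(-7 - 480*(-1/684)) = 2/(-7 + 40/57) = 2/(-359/57) = 2*(-57/359) = -114/359 ≈ -0.31755)
g(n, u) = n² + u²
j(b, a) = -114/359 - b
(g(267, 431) + 108973)*(j(-296, -641) - 118295) = ((267² + 431²) + 108973)*((-114/359 - 1*(-296)) - 118295) = ((71289 + 185761) + 108973)*((-114/359 + 296) - 118295) = (257050 + 108973)*(106150/359 - 118295) = 366023*(-42361755/359) = -15505376650365/359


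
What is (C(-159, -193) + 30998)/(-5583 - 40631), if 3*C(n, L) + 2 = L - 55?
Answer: -46372/69321 ≈ -0.66895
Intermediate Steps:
C(n, L) = -19 + L/3 (C(n, L) = -2/3 + (L - 55)/3 = -2/3 + (-55 + L)/3 = -2/3 + (-55/3 + L/3) = -19 + L/3)
(C(-159, -193) + 30998)/(-5583 - 40631) = ((-19 + (1/3)*(-193)) + 30998)/(-5583 - 40631) = ((-19 - 193/3) + 30998)/(-46214) = (-250/3 + 30998)*(-1/46214) = (92744/3)*(-1/46214) = -46372/69321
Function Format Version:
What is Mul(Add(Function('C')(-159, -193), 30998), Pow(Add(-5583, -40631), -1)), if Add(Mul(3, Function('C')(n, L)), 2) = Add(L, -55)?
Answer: Rational(-46372, 69321) ≈ -0.66895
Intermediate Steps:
Function('C')(n, L) = Add(-19, Mul(Rational(1, 3), L)) (Function('C')(n, L) = Add(Rational(-2, 3), Mul(Rational(1, 3), Add(L, -55))) = Add(Rational(-2, 3), Mul(Rational(1, 3), Add(-55, L))) = Add(Rational(-2, 3), Add(Rational(-55, 3), Mul(Rational(1, 3), L))) = Add(-19, Mul(Rational(1, 3), L)))
Mul(Add(Function('C')(-159, -193), 30998), Pow(Add(-5583, -40631), -1)) = Mul(Add(Add(-19, Mul(Rational(1, 3), -193)), 30998), Pow(Add(-5583, -40631), -1)) = Mul(Add(Add(-19, Rational(-193, 3)), 30998), Pow(-46214, -1)) = Mul(Add(Rational(-250, 3), 30998), Rational(-1, 46214)) = Mul(Rational(92744, 3), Rational(-1, 46214)) = Rational(-46372, 69321)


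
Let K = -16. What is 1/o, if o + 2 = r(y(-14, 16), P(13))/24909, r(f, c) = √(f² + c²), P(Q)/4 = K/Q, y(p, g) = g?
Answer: -104857449489/209714875298 - 1295268*√185/104857437649 ≈ -0.50017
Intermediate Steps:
P(Q) = -64/Q (P(Q) = 4*(-16/Q) = -64/Q)
r(f, c) = √(c² + f²)
o = -2 + 16*√185/323817 (o = -2 + √((-64/13)² + 16²)/24909 = -2 + √((-64*1/13)² + 256)*(1/24909) = -2 + √((-64/13)² + 256)*(1/24909) = -2 + √(4096/169 + 256)*(1/24909) = -2 + √(47360/169)*(1/24909) = -2 + (16*√185/13)*(1/24909) = -2 + 16*√185/323817 ≈ -1.9993)
1/o = 1/(-2 + 16*√185/323817)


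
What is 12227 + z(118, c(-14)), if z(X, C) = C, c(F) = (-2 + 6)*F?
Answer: 12171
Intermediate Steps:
c(F) = 4*F
12227 + z(118, c(-14)) = 12227 + 4*(-14) = 12227 - 56 = 12171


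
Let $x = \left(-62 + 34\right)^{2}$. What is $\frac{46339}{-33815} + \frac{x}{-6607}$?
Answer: $- \frac{332672733}{223415705} \approx -1.489$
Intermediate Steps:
$x = 784$ ($x = \left(-28\right)^{2} = 784$)
$\frac{46339}{-33815} + \frac{x}{-6607} = \frac{46339}{-33815} + \frac{784}{-6607} = 46339 \left(- \frac{1}{33815}\right) + 784 \left(- \frac{1}{6607}\right) = - \frac{46339}{33815} - \frac{784}{6607} = - \frac{332672733}{223415705}$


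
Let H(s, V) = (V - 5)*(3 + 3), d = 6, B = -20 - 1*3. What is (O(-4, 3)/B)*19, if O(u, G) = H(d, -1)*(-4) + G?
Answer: -2793/23 ≈ -121.43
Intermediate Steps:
B = -23 (B = -20 - 3 = -23)
H(s, V) = -30 + 6*V (H(s, V) = (-5 + V)*6 = -30 + 6*V)
O(u, G) = 144 + G (O(u, G) = (-30 + 6*(-1))*(-4) + G = (-30 - 6)*(-4) + G = -36*(-4) + G = 144 + G)
(O(-4, 3)/B)*19 = ((144 + 3)/(-23))*19 = -1/23*147*19 = -147/23*19 = -2793/23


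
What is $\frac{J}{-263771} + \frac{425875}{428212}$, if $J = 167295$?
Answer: $\frac{40695748085}{112949907452} \approx 0.3603$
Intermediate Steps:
$\frac{J}{-263771} + \frac{425875}{428212} = \frac{167295}{-263771} + \frac{425875}{428212} = 167295 \left(- \frac{1}{263771}\right) + 425875 \cdot \frac{1}{428212} = - \frac{167295}{263771} + \frac{425875}{428212} = \frac{40695748085}{112949907452}$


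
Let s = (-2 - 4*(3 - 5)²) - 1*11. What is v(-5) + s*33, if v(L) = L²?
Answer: -932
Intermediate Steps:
s = -29 (s = (-2 - 4*(-2)²) - 11 = (-2 - 4*4) - 11 = (-2 - 16) - 11 = -18 - 11 = -29)
v(-5) + s*33 = (-5)² - 29*33 = 25 - 957 = -932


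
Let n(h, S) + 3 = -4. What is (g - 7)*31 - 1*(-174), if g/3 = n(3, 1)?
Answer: -694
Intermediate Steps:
n(h, S) = -7 (n(h, S) = -3 - 4 = -7)
g = -21 (g = 3*(-7) = -21)
(g - 7)*31 - 1*(-174) = (-21 - 7)*31 - 1*(-174) = -28*31 + 174 = -868 + 174 = -694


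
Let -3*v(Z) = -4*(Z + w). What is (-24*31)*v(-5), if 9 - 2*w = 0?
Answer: 496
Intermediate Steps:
w = 9/2 (w = 9/2 - 1/2*0 = 9/2 + 0 = 9/2 ≈ 4.5000)
v(Z) = 6 + 4*Z/3 (v(Z) = -(-4)*(Z + 9/2)/3 = -(-4)*(9/2 + Z)/3 = -(-18 - 4*Z)/3 = 6 + 4*Z/3)
(-24*31)*v(-5) = (-24*31)*(6 + (4/3)*(-5)) = -744*(6 - 20/3) = -744*(-2/3) = 496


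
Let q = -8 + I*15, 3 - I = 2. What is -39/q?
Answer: -39/7 ≈ -5.5714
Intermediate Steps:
I = 1 (I = 3 - 1*2 = 3 - 2 = 1)
q = 7 (q = -8 + 1*15 = -8 + 15 = 7)
-39/q = -39/7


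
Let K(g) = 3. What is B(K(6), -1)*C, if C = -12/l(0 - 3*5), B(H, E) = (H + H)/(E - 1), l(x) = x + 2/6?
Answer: -27/11 ≈ -2.4545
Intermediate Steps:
l(x) = ⅓ + x (l(x) = x + 2*(⅙) = x + ⅓ = ⅓ + x)
B(H, E) = 2*H/(-1 + E) (B(H, E) = (2*H)/(-1 + E) = 2*H/(-1 + E))
C = 9/11 (C = -12/(⅓ + (0 - 3*5)) = -12/(⅓ + (0 - 15)) = -12/(⅓ - 15) = -12/(-44/3) = -12*(-3/44) = 9/11 ≈ 0.81818)
B(K(6), -1)*C = (2*3/(-1 - 1))*(9/11) = (2*3/(-2))*(9/11) = (2*3*(-½))*(9/11) = -3*9/11 = -27/11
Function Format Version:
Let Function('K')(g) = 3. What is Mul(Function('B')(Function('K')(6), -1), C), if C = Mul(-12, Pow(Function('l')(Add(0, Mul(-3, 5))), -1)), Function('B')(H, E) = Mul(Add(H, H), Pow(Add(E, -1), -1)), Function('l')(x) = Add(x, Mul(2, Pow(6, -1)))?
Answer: Rational(-27, 11) ≈ -2.4545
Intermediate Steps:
Function('l')(x) = Add(Rational(1, 3), x) (Function('l')(x) = Add(x, Mul(2, Rational(1, 6))) = Add(x, Rational(1, 3)) = Add(Rational(1, 3), x))
Function('B')(H, E) = Mul(2, H, Pow(Add(-1, E), -1)) (Function('B')(H, E) = Mul(Mul(2, H), Pow(Add(-1, E), -1)) = Mul(2, H, Pow(Add(-1, E), -1)))
C = Rational(9, 11) (C = Mul(-12, Pow(Add(Rational(1, 3), Add(0, Mul(-3, 5))), -1)) = Mul(-12, Pow(Add(Rational(1, 3), Add(0, -15)), -1)) = Mul(-12, Pow(Add(Rational(1, 3), -15), -1)) = Mul(-12, Pow(Rational(-44, 3), -1)) = Mul(-12, Rational(-3, 44)) = Rational(9, 11) ≈ 0.81818)
Mul(Function('B')(Function('K')(6), -1), C) = Mul(Mul(2, 3, Pow(Add(-1, -1), -1)), Rational(9, 11)) = Mul(Mul(2, 3, Pow(-2, -1)), Rational(9, 11)) = Mul(Mul(2, 3, Rational(-1, 2)), Rational(9, 11)) = Mul(-3, Rational(9, 11)) = Rational(-27, 11)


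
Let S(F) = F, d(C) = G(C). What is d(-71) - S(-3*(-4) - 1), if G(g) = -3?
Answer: -14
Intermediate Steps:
d(C) = -3
d(-71) - S(-3*(-4) - 1) = -3 - (-3*(-4) - 1) = -3 - (12 - 1) = -3 - 1*11 = -3 - 11 = -14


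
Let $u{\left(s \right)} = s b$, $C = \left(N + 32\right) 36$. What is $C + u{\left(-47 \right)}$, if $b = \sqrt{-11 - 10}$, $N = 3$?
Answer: $1260 - 47 i \sqrt{21} \approx 1260.0 - 215.38 i$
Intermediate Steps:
$b = i \sqrt{21}$ ($b = \sqrt{-21} = i \sqrt{21} \approx 4.5826 i$)
$C = 1260$ ($C = \left(3 + 32\right) 36 = 35 \cdot 36 = 1260$)
$u{\left(s \right)} = i s \sqrt{21}$ ($u{\left(s \right)} = s i \sqrt{21} = i s \sqrt{21}$)
$C + u{\left(-47 \right)} = 1260 + i \left(-47\right) \sqrt{21} = 1260 - 47 i \sqrt{21}$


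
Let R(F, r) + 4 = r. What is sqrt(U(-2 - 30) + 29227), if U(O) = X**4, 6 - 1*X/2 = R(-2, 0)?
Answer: sqrt(189227) ≈ 435.00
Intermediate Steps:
R(F, r) = -4 + r
X = 20 (X = 12 - 2*(-4 + 0) = 12 - 2*(-4) = 12 + 8 = 20)
U(O) = 160000 (U(O) = 20**4 = 160000)
sqrt(U(-2 - 30) + 29227) = sqrt(160000 + 29227) = sqrt(189227)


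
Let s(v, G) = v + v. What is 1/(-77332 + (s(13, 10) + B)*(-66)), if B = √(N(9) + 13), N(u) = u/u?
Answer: -9881/781065665 + 33*√14/3124262660 ≈ -1.2611e-5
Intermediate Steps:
N(u) = 1
s(v, G) = 2*v
B = √14 (B = √(1 + 13) = √14 ≈ 3.7417)
1/(-77332 + (s(13, 10) + B)*(-66)) = 1/(-77332 + (2*13 + √14)*(-66)) = 1/(-77332 + (26 + √14)*(-66)) = 1/(-77332 + (-1716 - 66*√14)) = 1/(-79048 - 66*√14)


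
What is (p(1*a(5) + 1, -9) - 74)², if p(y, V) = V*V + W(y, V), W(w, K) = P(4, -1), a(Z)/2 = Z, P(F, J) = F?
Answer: 121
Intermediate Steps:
a(Z) = 2*Z
W(w, K) = 4
p(y, V) = 4 + V² (p(y, V) = V*V + 4 = V² + 4 = 4 + V²)
(p(1*a(5) + 1, -9) - 74)² = ((4 + (-9)²) - 74)² = ((4 + 81) - 74)² = (85 - 74)² = 11² = 121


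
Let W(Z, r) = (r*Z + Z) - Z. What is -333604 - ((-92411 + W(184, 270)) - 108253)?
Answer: -182620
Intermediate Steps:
W(Z, r) = Z*r (W(Z, r) = (Z*r + Z) - Z = (Z + Z*r) - Z = Z*r)
-333604 - ((-92411 + W(184, 270)) - 108253) = -333604 - ((-92411 + 184*270) - 108253) = -333604 - ((-92411 + 49680) - 108253) = -333604 - (-42731 - 108253) = -333604 - 1*(-150984) = -333604 + 150984 = -182620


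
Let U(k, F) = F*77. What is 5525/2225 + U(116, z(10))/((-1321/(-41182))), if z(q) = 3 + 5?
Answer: 2258053909/117569 ≈ 19206.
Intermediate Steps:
z(q) = 8
U(k, F) = 77*F
5525/2225 + U(116, z(10))/((-1321/(-41182))) = 5525/2225 + (77*8)/((-1321/(-41182))) = 5525*(1/2225) + 616/((-1321*(-1/41182))) = 221/89 + 616/(1321/41182) = 221/89 + 616*(41182/1321) = 221/89 + 25368112/1321 = 2258053909/117569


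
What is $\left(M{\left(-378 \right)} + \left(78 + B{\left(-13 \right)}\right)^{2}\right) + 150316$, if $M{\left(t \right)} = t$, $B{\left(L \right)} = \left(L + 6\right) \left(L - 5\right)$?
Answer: $191554$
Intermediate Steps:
$B{\left(L \right)} = \left(-5 + L\right) \left(6 + L\right)$ ($B{\left(L \right)} = \left(6 + L\right) \left(-5 + L\right) = \left(-5 + L\right) \left(6 + L\right)$)
$\left(M{\left(-378 \right)} + \left(78 + B{\left(-13 \right)}\right)^{2}\right) + 150316 = \left(-378 + \left(78 - \left(43 - 169\right)\right)^{2}\right) + 150316 = \left(-378 + \left(78 - -126\right)^{2}\right) + 150316 = \left(-378 + \left(78 + 126\right)^{2}\right) + 150316 = \left(-378 + 204^{2}\right) + 150316 = \left(-378 + 41616\right) + 150316 = 41238 + 150316 = 191554$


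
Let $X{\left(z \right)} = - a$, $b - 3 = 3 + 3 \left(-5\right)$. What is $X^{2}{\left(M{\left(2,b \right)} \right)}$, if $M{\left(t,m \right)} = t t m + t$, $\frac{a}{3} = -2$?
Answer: $36$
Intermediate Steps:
$a = -6$ ($a = 3 \left(-2\right) = -6$)
$b = -9$ ($b = 3 + \left(3 + 3 \left(-5\right)\right) = 3 + \left(3 - 15\right) = 3 - 12 = -9$)
$M{\left(t,m \right)} = t + m t^{2}$ ($M{\left(t,m \right)} = t^{2} m + t = m t^{2} + t = t + m t^{2}$)
$X{\left(z \right)} = 6$ ($X{\left(z \right)} = \left(-1\right) \left(-6\right) = 6$)
$X^{2}{\left(M{\left(2,b \right)} \right)} = 6^{2} = 36$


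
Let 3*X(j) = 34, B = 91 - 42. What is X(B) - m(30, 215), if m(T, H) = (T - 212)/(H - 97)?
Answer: 2279/177 ≈ 12.876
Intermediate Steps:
m(T, H) = (-212 + T)/(-97 + H)
B = 49
X(j) = 34/3 (X(j) = (1/3)*34 = 34/3)
X(B) - m(30, 215) = 34/3 - (-212 + 30)/(-97 + 215) = 34/3 - (-182)/118 = 34/3 - 1*(-91/59) = 34/3 + 91/59 = 2279/177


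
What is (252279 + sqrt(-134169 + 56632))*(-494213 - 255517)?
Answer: -189141134670 - 749730*I*sqrt(77537) ≈ -1.8914e+11 - 2.0877e+8*I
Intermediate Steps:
(252279 + sqrt(-134169 + 56632))*(-494213 - 255517) = (252279 + sqrt(-77537))*(-749730) = (252279 + I*sqrt(77537))*(-749730) = -189141134670 - 749730*I*sqrt(77537)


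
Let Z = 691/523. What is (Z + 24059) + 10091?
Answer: 17861141/523 ≈ 34151.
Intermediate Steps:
Z = 691/523 (Z = 691*(1/523) = 691/523 ≈ 1.3212)
(Z + 24059) + 10091 = (691/523 + 24059) + 10091 = 12583548/523 + 10091 = 17861141/523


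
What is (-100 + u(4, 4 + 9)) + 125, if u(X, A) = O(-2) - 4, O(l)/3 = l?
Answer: 15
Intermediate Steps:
O(l) = 3*l
u(X, A) = -10 (u(X, A) = 3*(-2) - 4 = -6 - 4 = -10)
(-100 + u(4, 4 + 9)) + 125 = (-100 - 10) + 125 = -110 + 125 = 15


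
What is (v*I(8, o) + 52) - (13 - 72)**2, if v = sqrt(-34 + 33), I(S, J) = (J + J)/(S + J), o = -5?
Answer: -3429 - 10*I/3 ≈ -3429.0 - 3.3333*I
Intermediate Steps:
I(S, J) = 2*J/(J + S) (I(S, J) = (2*J)/(J + S) = 2*J/(J + S))
v = I (v = sqrt(-1) = I ≈ 1.0*I)
(v*I(8, o) + 52) - (13 - 72)**2 = (I*(2*(-5)/(-5 + 8)) + 52) - (13 - 72)**2 = (I*(2*(-5)/3) + 52) - 1*(-59)**2 = (I*(2*(-5)*(1/3)) + 52) - 1*3481 = (I*(-10/3) + 52) - 3481 = (-10*I/3 + 52) - 3481 = (52 - 10*I/3) - 3481 = -3429 - 10*I/3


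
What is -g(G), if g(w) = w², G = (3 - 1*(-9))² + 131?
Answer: -75625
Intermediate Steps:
G = 275 (G = (3 + 9)² + 131 = 12² + 131 = 144 + 131 = 275)
-g(G) = -1*275² = -1*75625 = -75625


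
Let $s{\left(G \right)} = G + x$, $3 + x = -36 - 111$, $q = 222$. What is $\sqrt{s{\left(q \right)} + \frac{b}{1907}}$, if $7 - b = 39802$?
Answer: $\frac{\sqrt{185949663}}{1907} \approx 7.1507$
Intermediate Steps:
$b = -39795$ ($b = 7 - 39802 = -39795$)
$x = -150$ ($x = -3 - 147 = -150$)
$s{\left(G \right)} = -150 + G$ ($s{\left(G \right)} = G - 150 = -150 + G$)
$\sqrt{s{\left(q \right)} + \frac{b}{1907}} = \sqrt{\left(-150 + 222\right) - \frac{39795}{1907}} = \sqrt{72 - \frac{39795}{1907}} = \sqrt{\frac{97509}{1907}} = \frac{\sqrt{185949663}}{1907}$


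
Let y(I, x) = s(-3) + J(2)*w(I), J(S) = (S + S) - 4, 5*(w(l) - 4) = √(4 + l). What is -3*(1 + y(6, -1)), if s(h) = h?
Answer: 6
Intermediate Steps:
w(l) = 4 + √(4 + l)/5
J(S) = -4 + 2*S (J(S) = 2*S - 4 = -4 + 2*S)
y(I, x) = -3 (y(I, x) = -3 + (-4 + 2*2)*(4 + √(4 + I)/5) = -3 + (-4 + 4)*(4 + √(4 + I)/5) = -3 + 0*(4 + √(4 + I)/5) = -3 + 0 = -3)
-3*(1 + y(6, -1)) = -3*(1 - 3) = -3*(-2) = 6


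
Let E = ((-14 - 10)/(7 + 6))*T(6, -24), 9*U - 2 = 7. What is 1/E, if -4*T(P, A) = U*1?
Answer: 13/6 ≈ 2.1667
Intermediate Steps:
U = 1 (U = 2/9 + (⅑)*7 = 2/9 + 7/9 = 1)
T(P, A) = -¼ (T(P, A) = -1/4 = -¼*1 = -¼)
E = 6/13 (E = ((-14 - 10)/(7 + 6))*(-¼) = -24/13*(-¼) = 6/13 ≈ 0.46154)
1/E = 1/(6/13) = 13/6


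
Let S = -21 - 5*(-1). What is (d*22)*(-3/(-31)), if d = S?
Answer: -1056/31 ≈ -34.065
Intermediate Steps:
S = -16 (S = -21 - 1*(-5) = -21 + 5 = -16)
d = -16
(d*22)*(-3/(-31)) = (-16*22)*(-3/(-31)) = -(-1056)*(-1)/31 = -352*3/31 = -1056/31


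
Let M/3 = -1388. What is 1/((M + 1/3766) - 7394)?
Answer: -3766/43527427 ≈ -8.6520e-5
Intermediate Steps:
M = -4164 (M = 3*(-1388) = -4164)
1/((M + 1/3766) - 7394) = 1/((-4164 + 1/3766) - 7394) = 1/(-15681623/3766 - 7394) = 1/(-43527427/3766) = -3766/43527427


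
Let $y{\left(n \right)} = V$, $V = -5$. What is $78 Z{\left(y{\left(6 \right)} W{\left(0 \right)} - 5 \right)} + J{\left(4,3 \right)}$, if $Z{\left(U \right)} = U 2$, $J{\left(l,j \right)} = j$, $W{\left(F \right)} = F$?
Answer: $-777$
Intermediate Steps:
$y{\left(n \right)} = -5$
$Z{\left(U \right)} = 2 U$
$78 Z{\left(y{\left(6 \right)} W{\left(0 \right)} - 5 \right)} + J{\left(4,3 \right)} = 78 \cdot 2 \left(\left(-5\right) 0 - 5\right) + 3 = 78 \cdot 2 \left(0 - 5\right) + 3 = 78 \cdot 2 \left(-5\right) + 3 = 78 \left(-10\right) + 3 = -780 + 3 = -777$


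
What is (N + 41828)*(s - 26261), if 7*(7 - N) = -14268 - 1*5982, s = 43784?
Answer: 5486363685/7 ≈ 7.8377e+8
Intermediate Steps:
N = 20299/7 (N = 7 - (-14268 - 1*5982)/7 = 7 - (-14268 - 5982)/7 = 7 - 1/7*(-20250) = 7 + 20250/7 = 20299/7 ≈ 2899.9)
(N + 41828)*(s - 26261) = (20299/7 + 41828)*(43784 - 26261) = (313095/7)*17523 = 5486363685/7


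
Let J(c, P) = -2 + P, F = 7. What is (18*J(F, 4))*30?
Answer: 1080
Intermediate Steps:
(18*J(F, 4))*30 = (18*(-2 + 4))*30 = (18*2)*30 = 36*30 = 1080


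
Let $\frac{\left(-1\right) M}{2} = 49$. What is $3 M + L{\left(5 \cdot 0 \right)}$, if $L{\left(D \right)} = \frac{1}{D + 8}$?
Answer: $- \frac{2351}{8} \approx -293.88$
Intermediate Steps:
$L{\left(D \right)} = \frac{1}{8 + D}$
$M = -98$ ($M = \left(-2\right) 49 = -98$)
$3 M + L{\left(5 \cdot 0 \right)} = 3 \left(-98\right) + \frac{1}{8 + 5 \cdot 0} = -294 + \frac{1}{8 + 0} = -294 + \frac{1}{8} = - \frac{2351}{8}$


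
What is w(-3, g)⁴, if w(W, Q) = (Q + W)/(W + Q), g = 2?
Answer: 1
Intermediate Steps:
w(W, Q) = 1 (w(W, Q) = (Q + W)/(Q + W) = 1)
w(-3, g)⁴ = 1⁴ = 1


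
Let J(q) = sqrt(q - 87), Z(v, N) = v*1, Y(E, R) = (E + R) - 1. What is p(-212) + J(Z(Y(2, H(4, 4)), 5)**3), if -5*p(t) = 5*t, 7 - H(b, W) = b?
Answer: 212 + I*sqrt(23) ≈ 212.0 + 4.7958*I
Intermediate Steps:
H(b, W) = 7 - b
Y(E, R) = -1 + E + R
p(t) = -t
Z(v, N) = v
J(q) = sqrt(-87 + q)
p(-212) + J(Z(Y(2, H(4, 4)), 5)**3) = -1*(-212) + sqrt(-87 + (-1 + 2 + (7 - 1*4))**3) = 212 + sqrt(-87 + (-1 + 2 + (7 - 4))**3) = 212 + sqrt(-87 + (-1 + 2 + 3)**3) = 212 + sqrt(-87 + 4**3) = 212 + sqrt(-87 + 64) = 212 + sqrt(-23) = 212 + I*sqrt(23)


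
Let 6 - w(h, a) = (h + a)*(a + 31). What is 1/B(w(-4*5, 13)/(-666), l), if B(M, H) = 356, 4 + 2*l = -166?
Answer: 1/356 ≈ 0.0028090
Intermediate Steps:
w(h, a) = 6 - (31 + a)*(a + h) (w(h, a) = 6 - (h + a)*(a + 31) = 6 - (a + h)*(31 + a) = 6 - (31 + a)*(a + h))
l = -85 (l = -2 + (½)*(-166) = -2 - 83 = -85)
1/B(w(-4*5, 13)/(-666), l) = 1/356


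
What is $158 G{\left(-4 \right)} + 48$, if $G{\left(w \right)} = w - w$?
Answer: $48$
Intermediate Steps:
$G{\left(w \right)} = 0$
$158 G{\left(-4 \right)} + 48 = 158 \cdot 0 + 48 = 0 + 48 = 48$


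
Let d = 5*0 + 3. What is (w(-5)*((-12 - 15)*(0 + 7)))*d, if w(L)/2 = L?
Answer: 5670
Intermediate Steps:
w(L) = 2*L
d = 3 (d = 0 + 3 = 3)
(w(-5)*((-12 - 15)*(0 + 7)))*d = ((2*(-5))*((-12 - 15)*(0 + 7)))*3 = -(-270)*7*3 = -10*(-189)*3 = 1890*3 = 5670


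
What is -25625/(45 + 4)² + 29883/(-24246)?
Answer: -231017611/19404882 ≈ -11.905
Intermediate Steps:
-25625/(45 + 4)² + 29883/(-24246) = -25625/(49²) + 29883*(-1/24246) = -25625/2401 - 9961/8082 = -231017611/19404882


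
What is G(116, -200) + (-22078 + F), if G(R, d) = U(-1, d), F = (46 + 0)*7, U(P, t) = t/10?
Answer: -21776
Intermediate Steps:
U(P, t) = t/10 (U(P, t) = t*(1/10) = t/10)
F = 322 (F = 46*7 = 322)
G(R, d) = d/10
G(116, -200) + (-22078 + F) = (1/10)*(-200) + (-22078 + 322) = -20 - 21756 = -21776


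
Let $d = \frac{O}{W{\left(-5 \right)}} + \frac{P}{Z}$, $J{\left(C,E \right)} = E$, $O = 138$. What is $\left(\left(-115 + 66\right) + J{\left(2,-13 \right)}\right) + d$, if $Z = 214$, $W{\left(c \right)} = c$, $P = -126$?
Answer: $- \frac{48251}{535} \approx -90.189$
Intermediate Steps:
$d = - \frac{15081}{535}$ ($d = \frac{138}{-5} - \frac{126}{214} = 138 \left(- \frac{1}{5}\right) - \frac{63}{107} = - \frac{138}{5} - \frac{63}{107} = - \frac{15081}{535} \approx -28.189$)
$\left(\left(-115 + 66\right) + J{\left(2,-13 \right)}\right) + d = \left(\left(-115 + 66\right) - 13\right) - \frac{15081}{535} = \left(-49 - 13\right) - \frac{15081}{535} = -62 - \frac{15081}{535} = - \frac{48251}{535}$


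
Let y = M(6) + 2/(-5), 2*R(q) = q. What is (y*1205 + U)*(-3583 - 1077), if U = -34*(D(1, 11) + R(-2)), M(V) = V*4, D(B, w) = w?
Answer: -130936680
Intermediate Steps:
R(q) = q/2
M(V) = 4*V
y = 118/5 (y = 4*6 + 2/(-5) = 24 + 2*(-⅕) = 24 - ⅖ = 118/5 ≈ 23.600)
U = -340 (U = -34*(11 + (½)*(-2)) = -34*(11 - 1) = -34*10 = -340)
(y*1205 + U)*(-3583 - 1077) = ((118/5)*1205 - 340)*(-3583 - 1077) = (28438 - 340)*(-4660) = 28098*(-4660) = -130936680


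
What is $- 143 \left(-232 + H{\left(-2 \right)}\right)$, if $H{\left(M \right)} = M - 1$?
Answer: $33605$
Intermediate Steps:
$H{\left(M \right)} = -1 + M$
$- 143 \left(-232 + H{\left(-2 \right)}\right) = - 143 \left(-232 - 3\right) = \left(-143\right) \left(-235\right) = 33605$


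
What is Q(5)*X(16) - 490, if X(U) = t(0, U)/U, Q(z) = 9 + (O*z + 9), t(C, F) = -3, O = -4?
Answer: -3917/8 ≈ -489.63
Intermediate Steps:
Q(z) = 18 - 4*z (Q(z) = 9 + (-4*z + 9) = 9 + (9 - 4*z) = 18 - 4*z)
X(U) = -3/U
Q(5)*X(16) - 490 = (18 - 4*5)*(-3/16) - 490 = (18 - 20)*(-3*1/16) - 490 = -2*(-3/16) - 490 = 3/8 - 490 = -3917/8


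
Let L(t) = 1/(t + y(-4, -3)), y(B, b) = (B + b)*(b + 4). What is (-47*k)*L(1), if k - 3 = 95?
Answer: 2303/3 ≈ 767.67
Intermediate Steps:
y(B, b) = (4 + b)*(B + b) (y(B, b) = (B + b)*(4 + b) = (4 + b)*(B + b))
L(t) = 1/(-7 + t) (L(t) = 1/(t + ((-3)**2 + 4*(-4) + 4*(-3) - 4*(-3))) = 1/(t + (9 - 16 - 12 + 12)) = 1/(t - 7) = 1/(-7 + t))
k = 98 (k = 3 + 95 = 98)
(-47*k)*L(1) = (-47*98)/(-7 + 1) = -4606/(-6) = -4606*(-1/6) = 2303/3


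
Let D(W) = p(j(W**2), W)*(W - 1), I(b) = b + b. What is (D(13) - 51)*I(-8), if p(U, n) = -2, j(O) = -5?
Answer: 1200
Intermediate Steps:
I(b) = 2*b
D(W) = 2 - 2*W (D(W) = -2*(W - 1) = -2*(-1 + W) = 2 - 2*W)
(D(13) - 51)*I(-8) = ((2 - 2*13) - 51)*(2*(-8)) = ((2 - 26) - 51)*(-16) = (-24 - 51)*(-16) = -75*(-16) = 1200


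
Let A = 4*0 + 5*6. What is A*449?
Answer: 13470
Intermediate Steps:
A = 30 (A = 0 + 30 = 30)
A*449 = 30*449 = 13470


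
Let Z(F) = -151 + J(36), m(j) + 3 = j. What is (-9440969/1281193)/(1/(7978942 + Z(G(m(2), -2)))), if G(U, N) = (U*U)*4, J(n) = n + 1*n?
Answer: -75328198238247/1281193 ≈ -5.8795e+7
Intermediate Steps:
J(n) = 2*n (J(n) = n + n = 2*n)
m(j) = -3 + j
G(U, N) = 4*U² (G(U, N) = U²*4 = 4*U²)
Z(F) = -79 (Z(F) = -151 + 2*36 = -151 + 72 = -79)
(-9440969/1281193)/(1/(7978942 + Z(G(m(2), -2)))) = (-9440969/1281193)/(1/(7978942 - 79)) = (-9440969*1/1281193)/(1/7978863) = -9440969/(1281193*1/7978863) = -9440969/1281193*7978863 = -75328198238247/1281193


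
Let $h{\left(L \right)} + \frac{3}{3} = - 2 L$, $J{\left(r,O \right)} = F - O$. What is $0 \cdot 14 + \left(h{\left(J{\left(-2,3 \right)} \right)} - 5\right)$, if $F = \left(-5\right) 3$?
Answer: $30$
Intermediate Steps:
$F = -15$
$J{\left(r,O \right)} = -15 - O$
$h{\left(L \right)} = -1 - 2 L$
$0 \cdot 14 + \left(h{\left(J{\left(-2,3 \right)} \right)} - 5\right) = 0 \cdot 14 - \left(6 + 2 \left(-15 - 3\right)\right) = 0 - \left(6 + 2 \left(-15 - 3\right)\right) = 0 - -30 = 0 + \left(\left(-1 + 36\right) - 5\right) = 0 + \left(35 - 5\right) = 0 + 30 = 30$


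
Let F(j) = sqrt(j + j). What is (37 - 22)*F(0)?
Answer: 0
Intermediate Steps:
F(j) = sqrt(2)*sqrt(j) (F(j) = sqrt(2*j) = sqrt(2)*sqrt(j))
(37 - 22)*F(0) = (37 - 22)*(sqrt(2)*sqrt(0)) = 15*(sqrt(2)*0) = 15*0 = 0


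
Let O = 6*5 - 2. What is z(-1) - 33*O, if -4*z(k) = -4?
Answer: -923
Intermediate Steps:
z(k) = 1 (z(k) = -1/4*(-4) = 1)
O = 28 (O = 30 - 2 = 28)
z(-1) - 33*O = 1 - 33*28 = 1 - 924 = -923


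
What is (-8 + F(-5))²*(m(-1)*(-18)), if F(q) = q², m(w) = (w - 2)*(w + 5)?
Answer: 62424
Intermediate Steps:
m(w) = (-2 + w)*(5 + w)
(-8 + F(-5))²*(m(-1)*(-18)) = (-8 + (-5)²)²*((-10 + (-1)² + 3*(-1))*(-18)) = (-8 + 25)²*((-10 + 1 - 3)*(-18)) = 17²*(-12*(-18)) = 289*216 = 62424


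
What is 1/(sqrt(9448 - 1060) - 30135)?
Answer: -10045/302703279 - 2*sqrt(233)/302703279 ≈ -3.3285e-5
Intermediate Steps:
1/(sqrt(9448 - 1060) - 30135) = 1/(sqrt(8388) - 30135) = 1/(6*sqrt(233) - 30135) = 1/(-30135 + 6*sqrt(233))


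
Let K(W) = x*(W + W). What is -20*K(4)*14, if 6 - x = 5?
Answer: -2240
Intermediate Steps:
x = 1 (x = 6 - 1*5 = 6 - 5 = 1)
K(W) = 2*W (K(W) = 1*(W + W) = 1*(2*W) = 2*W)
-20*K(4)*14 = -40*4*14 = -20*8*14 = -160*14 = -2240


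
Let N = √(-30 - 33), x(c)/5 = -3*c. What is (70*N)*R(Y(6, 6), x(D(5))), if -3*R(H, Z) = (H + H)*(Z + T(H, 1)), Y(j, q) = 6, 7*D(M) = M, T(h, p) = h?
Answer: 3960*I*√7 ≈ 10477.0*I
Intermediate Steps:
D(M) = M/7
x(c) = -15*c (x(c) = 5*(-3*c) = -15*c)
N = 3*I*√7 (N = √(-63) = 3*I*√7 ≈ 7.9373*I)
R(H, Z) = -2*H*(H + Z)/3 (R(H, Z) = -(H + H)*(Z + H)/3 = -2*H*(H + Z)/3)
(70*N)*R(Y(6, 6), x(D(5))) = (70*(3*I*√7))*(-⅔*6*(6 - 15*5/7)) = (210*I*√7)*(-⅔*6*(6 - 15*5/7)) = (210*I*√7)*(-⅔*6*(6 - 75/7)) = (210*I*√7)*(-⅔*6*(-33/7)) = (210*I*√7)*(132/7) = 3960*I*√7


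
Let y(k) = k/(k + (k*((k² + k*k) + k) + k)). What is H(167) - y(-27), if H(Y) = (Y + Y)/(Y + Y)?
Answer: 1432/1433 ≈ 0.99930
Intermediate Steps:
H(Y) = 1 (H(Y) = (2*Y)/((2*Y)) = (2*Y)*(1/(2*Y)) = 1)
y(k) = k/(2*k + k*(k + 2*k²)) (y(k) = k/(k + (k*((k² + k²) + k) + k)) = k/(k + (k*(2*k² + k) + k)) = k/(k + (k*(k + 2*k²) + k)) = k/(k + (k + k*(k + 2*k²))) = k/(2*k + k*(k + 2*k²)))
H(167) - y(-27) = 1 - 1/(2 - 27 + 2*(-27)²) = 1 - 1/(2 - 27 + 2*729) = 1 - 1/(2 - 27 + 1458) = 1 - 1/1433 = 1432/1433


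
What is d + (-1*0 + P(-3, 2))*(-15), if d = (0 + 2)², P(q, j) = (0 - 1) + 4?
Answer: -41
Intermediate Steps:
P(q, j) = 3 (P(q, j) = -1 + 4 = 3)
d = 4 (d = 2² = 4)
d + (-1*0 + P(-3, 2))*(-15) = 4 + (-1*0 + 3)*(-15) = 4 + (0 + 3)*(-15) = 4 + 3*(-15) = 4 - 45 = -41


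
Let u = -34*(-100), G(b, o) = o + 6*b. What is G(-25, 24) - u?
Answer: -3526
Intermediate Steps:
u = 3400
G(-25, 24) - u = (24 + 6*(-25)) - 1*3400 = (24 - 150) - 3400 = -126 - 3400 = -3526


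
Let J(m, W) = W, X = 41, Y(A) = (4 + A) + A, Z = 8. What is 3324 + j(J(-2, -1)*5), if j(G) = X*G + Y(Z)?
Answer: 3139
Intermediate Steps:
Y(A) = 4 + 2*A
j(G) = 20 + 41*G (j(G) = 41*G + (4 + 2*8) = 41*G + (4 + 16) = 41*G + 20 = 20 + 41*G)
3324 + j(J(-2, -1)*5) = 3324 + (20 + 41*(-1*5)) = 3324 + (20 + 41*(-5)) = 3324 + (20 - 205) = 3324 - 185 = 3139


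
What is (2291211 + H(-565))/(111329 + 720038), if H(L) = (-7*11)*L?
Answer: 2334716/831367 ≈ 2.8083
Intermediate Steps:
H(L) = -77*L
(2291211 + H(-565))/(111329 + 720038) = (2291211 - 77*(-565))/(111329 + 720038) = (2291211 + 43505)/831367 = 2334716*(1/831367) = 2334716/831367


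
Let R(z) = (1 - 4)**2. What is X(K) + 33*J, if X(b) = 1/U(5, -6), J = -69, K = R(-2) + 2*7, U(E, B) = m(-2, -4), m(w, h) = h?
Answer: -9109/4 ≈ -2277.3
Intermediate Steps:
U(E, B) = -4
R(z) = 9 (R(z) = (-3)**2 = 9)
K = 23 (K = 9 + 2*7 = 9 + 14 = 23)
X(b) = -1/4 (X(b) = 1/(-4) = -1/4)
X(K) + 33*J = -1/4 + 33*(-69) = -1/4 - 2277 = -9109/4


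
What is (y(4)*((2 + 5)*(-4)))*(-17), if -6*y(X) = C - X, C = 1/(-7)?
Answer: 986/3 ≈ 328.67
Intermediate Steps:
C = -⅐ ≈ -0.14286
y(X) = 1/42 + X/6 (y(X) = -(-⅐ - X)/6 = 1/42 + X/6)
(y(4)*((2 + 5)*(-4)))*(-17) = ((1/42 + (⅙)*4)*((2 + 5)*(-4)))*(-17) = ((1/42 + ⅔)*(7*(-4)))*(-17) = ((29/42)*(-28))*(-17) = -58/3*(-17) = 986/3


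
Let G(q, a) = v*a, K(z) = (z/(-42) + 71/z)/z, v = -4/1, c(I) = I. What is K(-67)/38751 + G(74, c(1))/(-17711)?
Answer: 29197453675/129397204269018 ≈ 0.00022564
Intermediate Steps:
v = -4 (v = -4*1 = -4)
K(z) = (71/z - z/42)/z (K(z) = (z*(-1/42) + 71/z)/z = (-z/42 + 71/z)/z = (71/z - z/42)/z)
G(q, a) = -4*a
K(-67)/38751 + G(74, c(1))/(-17711) = (-1/42 + 71/(-67)²)/38751 - 4*1/(-17711) = (-1/42 + 71*(1/4489))*(1/38751) - 4*(-1/17711) = (-1/42 + 71/4489)*(1/38751) + 4/17711 = -1507/188538*1/38751 + 4/17711 = -1507/7306036038 + 4/17711 = 29197453675/129397204269018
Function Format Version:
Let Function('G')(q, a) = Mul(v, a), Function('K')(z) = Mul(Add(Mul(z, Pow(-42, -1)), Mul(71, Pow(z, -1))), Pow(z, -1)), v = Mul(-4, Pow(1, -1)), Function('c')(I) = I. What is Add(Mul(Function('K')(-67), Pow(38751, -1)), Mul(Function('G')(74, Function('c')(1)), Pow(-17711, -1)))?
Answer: Rational(29197453675, 129397204269018) ≈ 0.00022564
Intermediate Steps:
v = -4 (v = Mul(-4, 1) = -4)
Function('K')(z) = Mul(Pow(z, -1), Add(Mul(71, Pow(z, -1)), Mul(Rational(-1, 42), z))) (Function('K')(z) = Mul(Add(Mul(z, Rational(-1, 42)), Mul(71, Pow(z, -1))), Pow(z, -1)) = Mul(Add(Mul(Rational(-1, 42), z), Mul(71, Pow(z, -1))), Pow(z, -1)) = Mul(Add(Mul(71, Pow(z, -1)), Mul(Rational(-1, 42), z)), Pow(z, -1)) = Mul(Pow(z, -1), Add(Mul(71, Pow(z, -1)), Mul(Rational(-1, 42), z))))
Function('G')(q, a) = Mul(-4, a)
Add(Mul(Function('K')(-67), Pow(38751, -1)), Mul(Function('G')(74, Function('c')(1)), Pow(-17711, -1))) = Add(Mul(Add(Rational(-1, 42), Mul(71, Pow(-67, -2))), Pow(38751, -1)), Mul(Mul(-4, 1), Pow(-17711, -1))) = Add(Mul(Add(Rational(-1, 42), Mul(71, Rational(1, 4489))), Rational(1, 38751)), Mul(-4, Rational(-1, 17711))) = Add(Mul(Add(Rational(-1, 42), Rational(71, 4489)), Rational(1, 38751)), Rational(4, 17711)) = Add(Mul(Rational(-1507, 188538), Rational(1, 38751)), Rational(4, 17711)) = Add(Rational(-1507, 7306036038), Rational(4, 17711)) = Rational(29197453675, 129397204269018)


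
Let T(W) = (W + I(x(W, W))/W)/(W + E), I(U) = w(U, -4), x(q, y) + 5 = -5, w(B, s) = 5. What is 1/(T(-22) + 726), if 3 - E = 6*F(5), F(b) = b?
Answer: 1078/783117 ≈ 0.0013766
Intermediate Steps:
x(q, y) = -10 (x(q, y) = -5 - 5 = -10)
I(U) = 5
E = -27 (E = 3 - 6*5 = 3 - 1*30 = 3 - 30 = -27)
T(W) = (W + 5/W)/(-27 + W) (T(W) = (W + 5/W)/(W - 27) = (W + 5/W)/(-27 + W))
1/(T(-22) + 726) = 1/((5 + (-22)²)/((-22)*(-27 - 22)) + 726) = 1/(-1/22*(5 + 484)/(-49) + 726) = 1/(-1/22*(-1/49)*489 + 726) = 1/(489/1078 + 726) = 1/(783117/1078) = 1078/783117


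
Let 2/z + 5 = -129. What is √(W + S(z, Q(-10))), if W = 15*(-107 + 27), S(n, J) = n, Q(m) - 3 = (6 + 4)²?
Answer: I*√5386867/67 ≈ 34.641*I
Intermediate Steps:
z = -1/67 (z = 2/(-5 - 129) = 2/(-134) = 2*(-1/134) = -1/67 ≈ -0.014925)
Q(m) = 103 (Q(m) = 3 + (6 + 4)² = 3 + 10² = 3 + 100 = 103)
W = -1200 (W = 15*(-80) = -1200)
√(W + S(z, Q(-10))) = √(-1200 - 1/67) = √(-80401/67) = I*√5386867/67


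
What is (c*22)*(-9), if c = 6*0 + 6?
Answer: -1188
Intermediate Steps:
c = 6 (c = 0 + 6 = 6)
(c*22)*(-9) = (6*22)*(-9) = 132*(-9) = -1188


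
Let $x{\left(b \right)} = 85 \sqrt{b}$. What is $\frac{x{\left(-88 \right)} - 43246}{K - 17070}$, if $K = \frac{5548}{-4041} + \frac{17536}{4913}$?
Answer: $\frac{61327254537}{24203892547} - \frac{1687541805 i \sqrt{22}}{169427247829} \approx 2.5338 - 0.046718 i$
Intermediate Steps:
$K = \frac{43605652}{19853433}$ ($K = 5548 \left(- \frac{1}{4041}\right) + 17536 \cdot \frac{1}{4913} = - \frac{5548}{4041} + \frac{17536}{4913} = \frac{43605652}{19853433} \approx 2.1964$)
$\frac{x{\left(-88 \right)} - 43246}{K - 17070} = \frac{85 \sqrt{-88} - 43246}{\frac{43605652}{19853433} - 17070} = \frac{85 \cdot 2 i \sqrt{22} - 43246}{- \frac{338854495658}{19853433}} = \left(170 i \sqrt{22} - 43246\right) \left(- \frac{19853433}{338854495658}\right) = \left(-43246 + 170 i \sqrt{22}\right) \left(- \frac{19853433}{338854495658}\right) = \frac{61327254537}{24203892547} - \frac{1687541805 i \sqrt{22}}{169427247829}$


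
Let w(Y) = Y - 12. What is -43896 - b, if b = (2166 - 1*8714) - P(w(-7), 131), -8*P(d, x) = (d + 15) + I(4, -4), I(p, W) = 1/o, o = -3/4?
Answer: -112042/3 ≈ -37347.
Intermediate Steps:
o = -¾ (o = -3*¼ = -¾ ≈ -0.75000)
I(p, W) = -4/3 (I(p, W) = 1/(-¾) = -4/3)
w(Y) = -12 + Y
P(d, x) = -41/24 - d/8 (P(d, x) = -((d + 15) - 4/3)/8 = -((15 + d) - 4/3)/8 = -(41/3 + d)/8 = -41/24 - d/8)
b = -19646/3 (b = (2166 - 1*8714) - (-41/24 - (-12 - 7)/8) = (2166 - 8714) - (-41/24 - ⅛*(-19)) = -6548 - (-41/24 + 19/8) = -6548 - 1*⅔ = -6548 - ⅔ = -19646/3 ≈ -6548.7)
-43896 - b = -43896 - 1*(-19646/3) = -43896 + 19646/3 = -112042/3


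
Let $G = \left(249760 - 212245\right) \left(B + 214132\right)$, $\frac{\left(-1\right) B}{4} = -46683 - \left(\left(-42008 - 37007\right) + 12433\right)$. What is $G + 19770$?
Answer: $5047137810$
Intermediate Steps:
$B = -79596$ ($B = - 4 \left(-46683 - \left(\left(-42008 - 37007\right) + 12433\right)\right) = - 4 \left(-46683 - \left(-79015 + 12433\right)\right) = - 4 \left(-46683 - -66582\right) = - 4 \left(-46683 + 66582\right) = \left(-4\right) 19899 = -79596$)
$G = 5047118040$ ($G = \left(249760 - 212245\right) \left(-79596 + 214132\right) = 37515 \cdot 134536 = 5047118040$)
$G + 19770 = 5047118040 + 19770 = 5047137810$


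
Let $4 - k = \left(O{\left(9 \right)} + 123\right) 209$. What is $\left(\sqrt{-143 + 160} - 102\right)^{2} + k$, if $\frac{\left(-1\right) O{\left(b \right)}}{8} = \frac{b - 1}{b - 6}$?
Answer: $- \frac{32470}{3} - 204 \sqrt{17} \approx -11664.0$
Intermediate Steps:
$O{\left(b \right)} = - \frac{8 \left(-1 + b\right)}{-6 + b}$ ($O{\left(b \right)} = - 8 \frac{b - 1}{b - 6} = - 8 \frac{-1 + b}{-6 + b} = - \frac{8 \left(-1 + b\right)}{-6 + b}$)
$k = - \frac{63733}{3}$ ($k = 4 - \left(\frac{8 \left(1 - 9\right)}{-6 + 9} + 123\right) 209 = 4 - \left(\frac{8 \left(1 - 9\right)}{3} + 123\right) 209 = 4 - \left(8 \cdot \frac{1}{3} \left(-8\right) + 123\right) 209 = 4 - \left(- \frac{64}{3} + 123\right) 209 = 4 - \frac{305}{3} \cdot 209 = 4 - \frac{63745}{3} = - \frac{63733}{3} \approx -21244.0$)
$\left(\sqrt{-143 + 160} - 102\right)^{2} + k = \left(\sqrt{-143 + 160} - 102\right)^{2} - \frac{63733}{3} = \left(\sqrt{17} - 102\right)^{2} - \frac{63733}{3} = \left(-102 + \sqrt{17}\right)^{2} - \frac{63733}{3} = - \frac{63733}{3} + \left(-102 + \sqrt{17}\right)^{2}$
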